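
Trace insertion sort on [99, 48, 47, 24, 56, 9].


Initial: [99, 48, 47, 24, 56, 9]
Insert 48: [48, 99, 47, 24, 56, 9]
Insert 47: [47, 48, 99, 24, 56, 9]
Insert 24: [24, 47, 48, 99, 56, 9]
Insert 56: [24, 47, 48, 56, 99, 9]
Insert 9: [9, 24, 47, 48, 56, 99]

Sorted: [9, 24, 47, 48, 56, 99]


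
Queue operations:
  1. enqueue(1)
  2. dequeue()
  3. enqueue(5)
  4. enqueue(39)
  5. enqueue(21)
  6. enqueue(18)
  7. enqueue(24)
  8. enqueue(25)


enqueue(1) -> [1]
dequeue()->1, []
enqueue(5) -> [5]
enqueue(39) -> [5, 39]
enqueue(21) -> [5, 39, 21]
enqueue(18) -> [5, 39, 21, 18]
enqueue(24) -> [5, 39, 21, 18, 24]
enqueue(25) -> [5, 39, 21, 18, 24, 25]

Final queue: [5, 39, 21, 18, 24, 25]


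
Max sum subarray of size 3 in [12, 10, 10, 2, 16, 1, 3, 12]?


[0:3]: 32
[1:4]: 22
[2:5]: 28
[3:6]: 19
[4:7]: 20
[5:8]: 16

Max: 32 at [0:3]


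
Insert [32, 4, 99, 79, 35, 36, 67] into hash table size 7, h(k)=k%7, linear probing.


Insert 32: h=4 -> slot 4
Insert 4: h=4, 1 probes -> slot 5
Insert 99: h=1 -> slot 1
Insert 79: h=2 -> slot 2
Insert 35: h=0 -> slot 0
Insert 36: h=1, 2 probes -> slot 3
Insert 67: h=4, 2 probes -> slot 6

Table: [35, 99, 79, 36, 32, 4, 67]


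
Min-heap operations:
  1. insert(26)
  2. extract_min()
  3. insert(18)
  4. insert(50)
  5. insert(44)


insert(26) -> [26]
extract_min()->26, []
insert(18) -> [18]
insert(50) -> [18, 50]
insert(44) -> [18, 50, 44]

Final heap: [18, 50, 44]


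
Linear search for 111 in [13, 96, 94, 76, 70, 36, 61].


i=0: 13!=111
i=1: 96!=111
i=2: 94!=111
i=3: 76!=111
i=4: 70!=111
i=5: 36!=111
i=6: 61!=111

Not found, 7 comps


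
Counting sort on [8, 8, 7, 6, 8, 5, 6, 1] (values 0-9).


Input: [8, 8, 7, 6, 8, 5, 6, 1]
Counts: [0, 1, 0, 0, 0, 1, 2, 1, 3, 0]

Sorted: [1, 5, 6, 6, 7, 8, 8, 8]


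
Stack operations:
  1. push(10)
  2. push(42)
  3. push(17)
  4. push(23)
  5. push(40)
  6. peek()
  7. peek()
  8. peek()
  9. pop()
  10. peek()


push(10) -> [10]
push(42) -> [10, 42]
push(17) -> [10, 42, 17]
push(23) -> [10, 42, 17, 23]
push(40) -> [10, 42, 17, 23, 40]
peek()->40
peek()->40
peek()->40
pop()->40, [10, 42, 17, 23]
peek()->23

Final stack: [10, 42, 17, 23]


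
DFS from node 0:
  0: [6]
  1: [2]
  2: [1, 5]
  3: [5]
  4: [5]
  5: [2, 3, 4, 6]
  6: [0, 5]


Visit 0, push [6]
Visit 6, push [5]
Visit 5, push [4, 3, 2]
Visit 2, push [1]
Visit 1, push []
Visit 3, push []
Visit 4, push []

DFS order: [0, 6, 5, 2, 1, 3, 4]


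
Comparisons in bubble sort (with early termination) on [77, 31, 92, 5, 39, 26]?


Algorithm: bubble sort (with early termination)
Input: [77, 31, 92, 5, 39, 26]
Sorted: [5, 26, 31, 39, 77, 92]

15


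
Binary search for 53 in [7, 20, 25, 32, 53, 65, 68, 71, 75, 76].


Step 1: lo=0, hi=9, mid=4, val=53

Found at index 4


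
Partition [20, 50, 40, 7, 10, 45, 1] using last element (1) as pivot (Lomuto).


Pivot: 1
Place pivot at 0: [1, 50, 40, 7, 10, 45, 20]

Partitioned: [1, 50, 40, 7, 10, 45, 20]


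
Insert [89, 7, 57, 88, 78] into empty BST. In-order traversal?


Insert 89: root
Insert 7: L from 89
Insert 57: L from 89 -> R from 7
Insert 88: L from 89 -> R from 7 -> R from 57
Insert 78: L from 89 -> R from 7 -> R from 57 -> L from 88

In-order: [7, 57, 78, 88, 89]


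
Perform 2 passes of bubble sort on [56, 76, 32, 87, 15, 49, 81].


Initial: [56, 76, 32, 87, 15, 49, 81]
Pass 1: [56, 32, 76, 15, 49, 81, 87] (4 swaps)
Pass 2: [32, 56, 15, 49, 76, 81, 87] (3 swaps)

After 2 passes: [32, 56, 15, 49, 76, 81, 87]


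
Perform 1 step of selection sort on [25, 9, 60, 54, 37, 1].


Initial: [25, 9, 60, 54, 37, 1]
Step 1: min=1 at 5
  Swap: [1, 9, 60, 54, 37, 25]

After 1 step: [1, 9, 60, 54, 37, 25]


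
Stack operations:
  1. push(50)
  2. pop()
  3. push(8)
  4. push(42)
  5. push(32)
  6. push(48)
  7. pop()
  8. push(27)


push(50) -> [50]
pop()->50, []
push(8) -> [8]
push(42) -> [8, 42]
push(32) -> [8, 42, 32]
push(48) -> [8, 42, 32, 48]
pop()->48, [8, 42, 32]
push(27) -> [8, 42, 32, 27]

Final stack: [8, 42, 32, 27]


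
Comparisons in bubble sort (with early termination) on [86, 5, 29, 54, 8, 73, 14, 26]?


Algorithm: bubble sort (with early termination)
Input: [86, 5, 29, 54, 8, 73, 14, 26]
Sorted: [5, 8, 14, 26, 29, 54, 73, 86]

25


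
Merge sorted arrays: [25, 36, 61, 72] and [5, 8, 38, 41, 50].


Take 5 from B
Take 8 from B
Take 25 from A
Take 36 from A
Take 38 from B
Take 41 from B
Take 50 from B

Merged: [5, 8, 25, 36, 38, 41, 50, 61, 72]


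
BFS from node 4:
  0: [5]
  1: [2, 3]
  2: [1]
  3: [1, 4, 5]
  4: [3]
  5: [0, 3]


Visit 4, enqueue [3]
Visit 3, enqueue [1, 5]
Visit 1, enqueue [2]
Visit 5, enqueue [0]
Visit 2, enqueue []
Visit 0, enqueue []

BFS order: [4, 3, 1, 5, 2, 0]


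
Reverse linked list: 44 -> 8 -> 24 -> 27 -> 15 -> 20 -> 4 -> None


Step 1: curr=44, set curr.next=prev(None) | reversed so far: 44
Step 2: curr=8, set curr.next=prev(44) | reversed so far: 8 -> 44
Step 3: curr=24, set curr.next=prev(8) | reversed so far: 24 -> 8 -> 44
Step 4: curr=27, set curr.next=prev(24) | reversed so far: 27 -> 24 -> 8 -> 44
Step 5: curr=15, set curr.next=prev(27) | reversed so far: 15 -> 27 -> 24 -> 8 -> 44
Step 6: curr=20, set curr.next=prev(15) | reversed so far: 20 -> 15 -> 27 -> 24 -> 8 -> 44
Step 7: curr=4, set curr.next=prev(20) | reversed so far: 4 -> 20 -> 15 -> 27 -> 24 -> 8 -> 44

4 -> 20 -> 15 -> 27 -> 24 -> 8 -> 44 -> None


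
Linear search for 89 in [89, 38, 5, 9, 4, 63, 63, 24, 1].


i=0: 89==89 found!

Found at 0, 1 comps


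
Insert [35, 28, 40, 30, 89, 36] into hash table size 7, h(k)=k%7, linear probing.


Insert 35: h=0 -> slot 0
Insert 28: h=0, 1 probes -> slot 1
Insert 40: h=5 -> slot 5
Insert 30: h=2 -> slot 2
Insert 89: h=5, 1 probes -> slot 6
Insert 36: h=1, 2 probes -> slot 3

Table: [35, 28, 30, 36, None, 40, 89]


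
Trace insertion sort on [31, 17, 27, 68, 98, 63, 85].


Initial: [31, 17, 27, 68, 98, 63, 85]
Insert 17: [17, 31, 27, 68, 98, 63, 85]
Insert 27: [17, 27, 31, 68, 98, 63, 85]
Insert 68: [17, 27, 31, 68, 98, 63, 85]
Insert 98: [17, 27, 31, 68, 98, 63, 85]
Insert 63: [17, 27, 31, 63, 68, 98, 85]
Insert 85: [17, 27, 31, 63, 68, 85, 98]

Sorted: [17, 27, 31, 63, 68, 85, 98]


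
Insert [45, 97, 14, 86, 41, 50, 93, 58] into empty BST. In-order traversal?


Insert 45: root
Insert 97: R from 45
Insert 14: L from 45
Insert 86: R from 45 -> L from 97
Insert 41: L from 45 -> R from 14
Insert 50: R from 45 -> L from 97 -> L from 86
Insert 93: R from 45 -> L from 97 -> R from 86
Insert 58: R from 45 -> L from 97 -> L from 86 -> R from 50

In-order: [14, 41, 45, 50, 58, 86, 93, 97]


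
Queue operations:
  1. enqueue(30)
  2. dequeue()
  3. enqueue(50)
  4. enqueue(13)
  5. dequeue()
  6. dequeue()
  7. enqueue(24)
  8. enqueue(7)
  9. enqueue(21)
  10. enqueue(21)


enqueue(30) -> [30]
dequeue()->30, []
enqueue(50) -> [50]
enqueue(13) -> [50, 13]
dequeue()->50, [13]
dequeue()->13, []
enqueue(24) -> [24]
enqueue(7) -> [24, 7]
enqueue(21) -> [24, 7, 21]
enqueue(21) -> [24, 7, 21, 21]

Final queue: [24, 7, 21, 21]


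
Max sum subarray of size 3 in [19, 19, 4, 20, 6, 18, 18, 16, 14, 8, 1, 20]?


[0:3]: 42
[1:4]: 43
[2:5]: 30
[3:6]: 44
[4:7]: 42
[5:8]: 52
[6:9]: 48
[7:10]: 38
[8:11]: 23
[9:12]: 29

Max: 52 at [5:8]


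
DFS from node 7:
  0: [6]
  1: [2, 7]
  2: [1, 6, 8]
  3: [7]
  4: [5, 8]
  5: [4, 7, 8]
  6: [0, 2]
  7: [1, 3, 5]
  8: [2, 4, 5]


Visit 7, push [5, 3, 1]
Visit 1, push [2]
Visit 2, push [8, 6]
Visit 6, push [0]
Visit 0, push []
Visit 8, push [5, 4]
Visit 4, push [5]
Visit 5, push []
Visit 3, push []

DFS order: [7, 1, 2, 6, 0, 8, 4, 5, 3]


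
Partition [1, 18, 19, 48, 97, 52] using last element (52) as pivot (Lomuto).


Pivot: 52
  1 <= 52: advance i (no swap)
  18 <= 52: advance i (no swap)
  19 <= 52: advance i (no swap)
  48 <= 52: advance i (no swap)
Place pivot at 4: [1, 18, 19, 48, 52, 97]

Partitioned: [1, 18, 19, 48, 52, 97]


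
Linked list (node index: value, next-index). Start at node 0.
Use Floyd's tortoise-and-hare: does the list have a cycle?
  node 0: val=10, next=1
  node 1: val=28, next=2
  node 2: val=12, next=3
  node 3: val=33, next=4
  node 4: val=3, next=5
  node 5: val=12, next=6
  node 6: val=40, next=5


Floyd's tortoise (slow, +1) and hare (fast, +2):
  init: slow=0, fast=0
  step 1: slow=1, fast=2
  step 2: slow=2, fast=4
  step 3: slow=3, fast=6
  step 4: slow=4, fast=6
  step 5: slow=5, fast=6
  step 6: slow=6, fast=6
  slow == fast at node 6: cycle detected

Cycle: yes


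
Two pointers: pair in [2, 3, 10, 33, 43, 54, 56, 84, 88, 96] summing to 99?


lo=0(2)+hi=9(96)=98
lo=1(3)+hi=9(96)=99

Yes: 3+96=99


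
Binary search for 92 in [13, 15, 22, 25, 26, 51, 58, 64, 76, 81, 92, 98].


Step 1: lo=0, hi=11, mid=5, val=51
Step 2: lo=6, hi=11, mid=8, val=76
Step 3: lo=9, hi=11, mid=10, val=92

Found at index 10


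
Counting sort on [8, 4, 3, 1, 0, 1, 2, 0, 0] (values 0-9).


Input: [8, 4, 3, 1, 0, 1, 2, 0, 0]
Counts: [3, 2, 1, 1, 1, 0, 0, 0, 1, 0]

Sorted: [0, 0, 0, 1, 1, 2, 3, 4, 8]


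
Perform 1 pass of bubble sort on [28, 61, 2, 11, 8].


Initial: [28, 61, 2, 11, 8]
Pass 1: [28, 2, 11, 8, 61] (3 swaps)

After 1 pass: [28, 2, 11, 8, 61]


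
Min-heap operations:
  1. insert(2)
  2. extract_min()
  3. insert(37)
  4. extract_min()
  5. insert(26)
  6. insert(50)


insert(2) -> [2]
extract_min()->2, []
insert(37) -> [37]
extract_min()->37, []
insert(26) -> [26]
insert(50) -> [26, 50]

Final heap: [26, 50]


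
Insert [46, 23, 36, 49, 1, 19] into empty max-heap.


Insert 46: [46]
Insert 23: [46, 23]
Insert 36: [46, 23, 36]
Insert 49: [49, 46, 36, 23]
Insert 1: [49, 46, 36, 23, 1]
Insert 19: [49, 46, 36, 23, 1, 19]

Final heap: [49, 46, 36, 23, 1, 19]


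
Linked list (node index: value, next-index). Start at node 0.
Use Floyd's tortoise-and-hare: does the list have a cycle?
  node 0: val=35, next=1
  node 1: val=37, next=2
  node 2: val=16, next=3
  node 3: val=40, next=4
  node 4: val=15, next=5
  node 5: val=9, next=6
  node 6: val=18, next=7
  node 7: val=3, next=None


Floyd's tortoise (slow, +1) and hare (fast, +2):
  init: slow=0, fast=0
  step 1: slow=1, fast=2
  step 2: slow=2, fast=4
  step 3: slow=3, fast=6
  step 4: fast 6->7->None, no cycle

Cycle: no


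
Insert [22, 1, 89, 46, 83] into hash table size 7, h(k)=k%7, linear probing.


Insert 22: h=1 -> slot 1
Insert 1: h=1, 1 probes -> slot 2
Insert 89: h=5 -> slot 5
Insert 46: h=4 -> slot 4
Insert 83: h=6 -> slot 6

Table: [None, 22, 1, None, 46, 89, 83]


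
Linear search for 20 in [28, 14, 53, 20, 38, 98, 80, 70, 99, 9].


i=0: 28!=20
i=1: 14!=20
i=2: 53!=20
i=3: 20==20 found!

Found at 3, 4 comps


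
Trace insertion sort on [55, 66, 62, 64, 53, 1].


Initial: [55, 66, 62, 64, 53, 1]
Insert 66: [55, 66, 62, 64, 53, 1]
Insert 62: [55, 62, 66, 64, 53, 1]
Insert 64: [55, 62, 64, 66, 53, 1]
Insert 53: [53, 55, 62, 64, 66, 1]
Insert 1: [1, 53, 55, 62, 64, 66]

Sorted: [1, 53, 55, 62, 64, 66]


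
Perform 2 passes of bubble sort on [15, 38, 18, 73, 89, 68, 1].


Initial: [15, 38, 18, 73, 89, 68, 1]
Pass 1: [15, 18, 38, 73, 68, 1, 89] (3 swaps)
Pass 2: [15, 18, 38, 68, 1, 73, 89] (2 swaps)

After 2 passes: [15, 18, 38, 68, 1, 73, 89]


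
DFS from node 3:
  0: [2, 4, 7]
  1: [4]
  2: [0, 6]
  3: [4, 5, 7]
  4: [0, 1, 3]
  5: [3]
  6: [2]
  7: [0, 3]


Visit 3, push [7, 5, 4]
Visit 4, push [1, 0]
Visit 0, push [7, 2]
Visit 2, push [6]
Visit 6, push []
Visit 7, push []
Visit 1, push []
Visit 5, push []

DFS order: [3, 4, 0, 2, 6, 7, 1, 5]


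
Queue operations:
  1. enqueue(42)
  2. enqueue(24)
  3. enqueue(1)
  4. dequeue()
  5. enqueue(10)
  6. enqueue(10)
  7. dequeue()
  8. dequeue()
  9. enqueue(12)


enqueue(42) -> [42]
enqueue(24) -> [42, 24]
enqueue(1) -> [42, 24, 1]
dequeue()->42, [24, 1]
enqueue(10) -> [24, 1, 10]
enqueue(10) -> [24, 1, 10, 10]
dequeue()->24, [1, 10, 10]
dequeue()->1, [10, 10]
enqueue(12) -> [10, 10, 12]

Final queue: [10, 10, 12]


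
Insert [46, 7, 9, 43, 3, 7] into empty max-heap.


Insert 46: [46]
Insert 7: [46, 7]
Insert 9: [46, 7, 9]
Insert 43: [46, 43, 9, 7]
Insert 3: [46, 43, 9, 7, 3]
Insert 7: [46, 43, 9, 7, 3, 7]

Final heap: [46, 43, 9, 7, 3, 7]


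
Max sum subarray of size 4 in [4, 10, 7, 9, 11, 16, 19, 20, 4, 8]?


[0:4]: 30
[1:5]: 37
[2:6]: 43
[3:7]: 55
[4:8]: 66
[5:9]: 59
[6:10]: 51

Max: 66 at [4:8]


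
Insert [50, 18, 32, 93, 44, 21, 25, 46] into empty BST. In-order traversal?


Insert 50: root
Insert 18: L from 50
Insert 32: L from 50 -> R from 18
Insert 93: R from 50
Insert 44: L from 50 -> R from 18 -> R from 32
Insert 21: L from 50 -> R from 18 -> L from 32
Insert 25: L from 50 -> R from 18 -> L from 32 -> R from 21
Insert 46: L from 50 -> R from 18 -> R from 32 -> R from 44

In-order: [18, 21, 25, 32, 44, 46, 50, 93]


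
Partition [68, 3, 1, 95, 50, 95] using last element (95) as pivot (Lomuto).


Pivot: 95
  68 <= 95: advance i (no swap)
  3 <= 95: advance i (no swap)
  1 <= 95: advance i (no swap)
  95 <= 95: advance i (no swap)
  50 <= 95: advance i (no swap)
Place pivot at 5: [68, 3, 1, 95, 50, 95]

Partitioned: [68, 3, 1, 95, 50, 95]


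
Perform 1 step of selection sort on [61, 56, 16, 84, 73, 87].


Initial: [61, 56, 16, 84, 73, 87]
Step 1: min=16 at 2
  Swap: [16, 56, 61, 84, 73, 87]

After 1 step: [16, 56, 61, 84, 73, 87]


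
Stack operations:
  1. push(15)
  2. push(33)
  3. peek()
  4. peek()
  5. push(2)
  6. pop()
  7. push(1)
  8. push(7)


push(15) -> [15]
push(33) -> [15, 33]
peek()->33
peek()->33
push(2) -> [15, 33, 2]
pop()->2, [15, 33]
push(1) -> [15, 33, 1]
push(7) -> [15, 33, 1, 7]

Final stack: [15, 33, 1, 7]


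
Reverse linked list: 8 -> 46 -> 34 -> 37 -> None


Step 1: curr=8, set curr.next=prev(None) | reversed so far: 8
Step 2: curr=46, set curr.next=prev(8) | reversed so far: 46 -> 8
Step 3: curr=34, set curr.next=prev(46) | reversed so far: 34 -> 46 -> 8
Step 4: curr=37, set curr.next=prev(34) | reversed so far: 37 -> 34 -> 46 -> 8

37 -> 34 -> 46 -> 8 -> None


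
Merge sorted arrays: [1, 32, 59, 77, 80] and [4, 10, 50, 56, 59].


Take 1 from A
Take 4 from B
Take 10 from B
Take 32 from A
Take 50 from B
Take 56 from B
Take 59 from A
Take 59 from B

Merged: [1, 4, 10, 32, 50, 56, 59, 59, 77, 80]


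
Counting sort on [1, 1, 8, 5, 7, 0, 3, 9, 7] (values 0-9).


Input: [1, 1, 8, 5, 7, 0, 3, 9, 7]
Counts: [1, 2, 0, 1, 0, 1, 0, 2, 1, 1]

Sorted: [0, 1, 1, 3, 5, 7, 7, 8, 9]


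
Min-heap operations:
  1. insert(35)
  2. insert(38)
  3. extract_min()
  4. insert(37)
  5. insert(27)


insert(35) -> [35]
insert(38) -> [35, 38]
extract_min()->35, [38]
insert(37) -> [37, 38]
insert(27) -> [27, 38, 37]

Final heap: [27, 38, 37]


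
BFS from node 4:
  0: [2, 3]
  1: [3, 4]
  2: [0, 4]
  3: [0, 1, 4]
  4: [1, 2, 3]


Visit 4, enqueue [1, 2, 3]
Visit 1, enqueue []
Visit 2, enqueue [0]
Visit 3, enqueue []
Visit 0, enqueue []

BFS order: [4, 1, 2, 3, 0]


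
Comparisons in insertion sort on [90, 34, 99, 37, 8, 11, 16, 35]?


Algorithm: insertion sort
Input: [90, 34, 99, 37, 8, 11, 16, 35]
Sorted: [8, 11, 16, 34, 35, 37, 90, 99]

23


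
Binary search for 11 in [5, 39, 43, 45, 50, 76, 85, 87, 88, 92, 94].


Step 1: lo=0, hi=10, mid=5, val=76
Step 2: lo=0, hi=4, mid=2, val=43
Step 3: lo=0, hi=1, mid=0, val=5
Step 4: lo=1, hi=1, mid=1, val=39

Not found


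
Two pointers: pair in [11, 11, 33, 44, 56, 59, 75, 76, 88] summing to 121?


lo=0(11)+hi=8(88)=99
lo=1(11)+hi=8(88)=99
lo=2(33)+hi=8(88)=121

Yes: 33+88=121


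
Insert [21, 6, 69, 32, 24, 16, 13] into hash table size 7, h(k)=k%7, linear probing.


Insert 21: h=0 -> slot 0
Insert 6: h=6 -> slot 6
Insert 69: h=6, 2 probes -> slot 1
Insert 32: h=4 -> slot 4
Insert 24: h=3 -> slot 3
Insert 16: h=2 -> slot 2
Insert 13: h=6, 6 probes -> slot 5

Table: [21, 69, 16, 24, 32, 13, 6]


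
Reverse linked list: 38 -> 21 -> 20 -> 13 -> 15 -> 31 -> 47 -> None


Step 1: curr=38, set curr.next=prev(None) | reversed so far: 38
Step 2: curr=21, set curr.next=prev(38) | reversed so far: 21 -> 38
Step 3: curr=20, set curr.next=prev(21) | reversed so far: 20 -> 21 -> 38
Step 4: curr=13, set curr.next=prev(20) | reversed so far: 13 -> 20 -> 21 -> 38
Step 5: curr=15, set curr.next=prev(13) | reversed so far: 15 -> 13 -> 20 -> 21 -> 38
Step 6: curr=31, set curr.next=prev(15) | reversed so far: 31 -> 15 -> 13 -> 20 -> 21 -> 38
Step 7: curr=47, set curr.next=prev(31) | reversed so far: 47 -> 31 -> 15 -> 13 -> 20 -> 21 -> 38

47 -> 31 -> 15 -> 13 -> 20 -> 21 -> 38 -> None


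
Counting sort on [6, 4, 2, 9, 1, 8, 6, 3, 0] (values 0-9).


Input: [6, 4, 2, 9, 1, 8, 6, 3, 0]
Counts: [1, 1, 1, 1, 1, 0, 2, 0, 1, 1]

Sorted: [0, 1, 2, 3, 4, 6, 6, 8, 9]


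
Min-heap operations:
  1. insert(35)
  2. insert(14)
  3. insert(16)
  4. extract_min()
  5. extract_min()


insert(35) -> [35]
insert(14) -> [14, 35]
insert(16) -> [14, 35, 16]
extract_min()->14, [16, 35]
extract_min()->16, [35]

Final heap: [35]


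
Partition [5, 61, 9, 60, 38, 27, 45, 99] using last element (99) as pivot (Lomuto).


Pivot: 99
  5 <= 99: advance i (no swap)
  61 <= 99: advance i (no swap)
  9 <= 99: advance i (no swap)
  60 <= 99: advance i (no swap)
  38 <= 99: advance i (no swap)
  27 <= 99: advance i (no swap)
  45 <= 99: advance i (no swap)
Place pivot at 7: [5, 61, 9, 60, 38, 27, 45, 99]

Partitioned: [5, 61, 9, 60, 38, 27, 45, 99]


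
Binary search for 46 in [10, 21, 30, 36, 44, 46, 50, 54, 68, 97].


Step 1: lo=0, hi=9, mid=4, val=44
Step 2: lo=5, hi=9, mid=7, val=54
Step 3: lo=5, hi=6, mid=5, val=46

Found at index 5


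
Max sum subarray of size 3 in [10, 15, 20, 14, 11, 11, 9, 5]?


[0:3]: 45
[1:4]: 49
[2:5]: 45
[3:6]: 36
[4:7]: 31
[5:8]: 25

Max: 49 at [1:4]


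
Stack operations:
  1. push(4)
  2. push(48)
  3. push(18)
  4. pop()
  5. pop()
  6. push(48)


push(4) -> [4]
push(48) -> [4, 48]
push(18) -> [4, 48, 18]
pop()->18, [4, 48]
pop()->48, [4]
push(48) -> [4, 48]

Final stack: [4, 48]


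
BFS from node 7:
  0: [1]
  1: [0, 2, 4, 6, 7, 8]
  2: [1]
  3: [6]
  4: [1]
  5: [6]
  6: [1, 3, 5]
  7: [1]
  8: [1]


Visit 7, enqueue [1]
Visit 1, enqueue [0, 2, 4, 6, 8]
Visit 0, enqueue []
Visit 2, enqueue []
Visit 4, enqueue []
Visit 6, enqueue [3, 5]
Visit 8, enqueue []
Visit 3, enqueue []
Visit 5, enqueue []

BFS order: [7, 1, 0, 2, 4, 6, 8, 3, 5]


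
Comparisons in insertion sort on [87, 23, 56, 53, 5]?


Algorithm: insertion sort
Input: [87, 23, 56, 53, 5]
Sorted: [5, 23, 53, 56, 87]

10


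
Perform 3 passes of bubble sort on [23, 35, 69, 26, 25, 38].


Initial: [23, 35, 69, 26, 25, 38]
Pass 1: [23, 35, 26, 25, 38, 69] (3 swaps)
Pass 2: [23, 26, 25, 35, 38, 69] (2 swaps)
Pass 3: [23, 25, 26, 35, 38, 69] (1 swaps)

After 3 passes: [23, 25, 26, 35, 38, 69]


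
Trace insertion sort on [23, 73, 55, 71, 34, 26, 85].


Initial: [23, 73, 55, 71, 34, 26, 85]
Insert 73: [23, 73, 55, 71, 34, 26, 85]
Insert 55: [23, 55, 73, 71, 34, 26, 85]
Insert 71: [23, 55, 71, 73, 34, 26, 85]
Insert 34: [23, 34, 55, 71, 73, 26, 85]
Insert 26: [23, 26, 34, 55, 71, 73, 85]
Insert 85: [23, 26, 34, 55, 71, 73, 85]

Sorted: [23, 26, 34, 55, 71, 73, 85]


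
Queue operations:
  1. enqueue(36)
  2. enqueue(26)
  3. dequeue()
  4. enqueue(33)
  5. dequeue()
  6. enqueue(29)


enqueue(36) -> [36]
enqueue(26) -> [36, 26]
dequeue()->36, [26]
enqueue(33) -> [26, 33]
dequeue()->26, [33]
enqueue(29) -> [33, 29]

Final queue: [33, 29]


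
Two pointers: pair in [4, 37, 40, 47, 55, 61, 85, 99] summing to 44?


lo=0(4)+hi=7(99)=103
lo=0(4)+hi=6(85)=89
lo=0(4)+hi=5(61)=65
lo=0(4)+hi=4(55)=59
lo=0(4)+hi=3(47)=51
lo=0(4)+hi=2(40)=44

Yes: 4+40=44


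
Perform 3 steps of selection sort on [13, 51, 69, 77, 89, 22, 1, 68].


Initial: [13, 51, 69, 77, 89, 22, 1, 68]
Step 1: min=1 at 6
  Swap: [1, 51, 69, 77, 89, 22, 13, 68]
Step 2: min=13 at 6
  Swap: [1, 13, 69, 77, 89, 22, 51, 68]
Step 3: min=22 at 5
  Swap: [1, 13, 22, 77, 89, 69, 51, 68]

After 3 steps: [1, 13, 22, 77, 89, 69, 51, 68]


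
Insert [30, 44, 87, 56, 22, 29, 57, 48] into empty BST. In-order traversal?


Insert 30: root
Insert 44: R from 30
Insert 87: R from 30 -> R from 44
Insert 56: R from 30 -> R from 44 -> L from 87
Insert 22: L from 30
Insert 29: L from 30 -> R from 22
Insert 57: R from 30 -> R from 44 -> L from 87 -> R from 56
Insert 48: R from 30 -> R from 44 -> L from 87 -> L from 56

In-order: [22, 29, 30, 44, 48, 56, 57, 87]


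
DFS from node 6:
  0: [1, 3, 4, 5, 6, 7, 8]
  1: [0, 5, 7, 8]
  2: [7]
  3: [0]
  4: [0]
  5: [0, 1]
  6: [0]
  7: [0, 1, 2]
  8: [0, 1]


Visit 6, push [0]
Visit 0, push [8, 7, 5, 4, 3, 1]
Visit 1, push [8, 7, 5]
Visit 5, push []
Visit 7, push [2]
Visit 2, push []
Visit 8, push []
Visit 3, push []
Visit 4, push []

DFS order: [6, 0, 1, 5, 7, 2, 8, 3, 4]


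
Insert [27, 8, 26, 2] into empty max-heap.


Insert 27: [27]
Insert 8: [27, 8]
Insert 26: [27, 8, 26]
Insert 2: [27, 8, 26, 2]

Final heap: [27, 8, 26, 2]


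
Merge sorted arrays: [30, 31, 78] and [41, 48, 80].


Take 30 from A
Take 31 from A
Take 41 from B
Take 48 from B
Take 78 from A

Merged: [30, 31, 41, 48, 78, 80]


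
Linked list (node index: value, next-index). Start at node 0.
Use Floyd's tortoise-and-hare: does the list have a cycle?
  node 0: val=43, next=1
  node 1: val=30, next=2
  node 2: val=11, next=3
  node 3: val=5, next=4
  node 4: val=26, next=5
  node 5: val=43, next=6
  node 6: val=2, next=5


Floyd's tortoise (slow, +1) and hare (fast, +2):
  init: slow=0, fast=0
  step 1: slow=1, fast=2
  step 2: slow=2, fast=4
  step 3: slow=3, fast=6
  step 4: slow=4, fast=6
  step 5: slow=5, fast=6
  step 6: slow=6, fast=6
  slow == fast at node 6: cycle detected

Cycle: yes


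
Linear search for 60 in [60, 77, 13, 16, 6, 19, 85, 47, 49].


i=0: 60==60 found!

Found at 0, 1 comps


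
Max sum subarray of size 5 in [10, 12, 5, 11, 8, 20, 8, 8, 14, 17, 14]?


[0:5]: 46
[1:6]: 56
[2:7]: 52
[3:8]: 55
[4:9]: 58
[5:10]: 67
[6:11]: 61

Max: 67 at [5:10]


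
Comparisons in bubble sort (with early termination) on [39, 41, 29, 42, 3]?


Algorithm: bubble sort (with early termination)
Input: [39, 41, 29, 42, 3]
Sorted: [3, 29, 39, 41, 42]

10


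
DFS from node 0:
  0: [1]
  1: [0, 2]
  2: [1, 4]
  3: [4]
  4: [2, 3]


Visit 0, push [1]
Visit 1, push [2]
Visit 2, push [4]
Visit 4, push [3]
Visit 3, push []

DFS order: [0, 1, 2, 4, 3]


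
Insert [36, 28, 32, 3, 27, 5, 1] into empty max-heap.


Insert 36: [36]
Insert 28: [36, 28]
Insert 32: [36, 28, 32]
Insert 3: [36, 28, 32, 3]
Insert 27: [36, 28, 32, 3, 27]
Insert 5: [36, 28, 32, 3, 27, 5]
Insert 1: [36, 28, 32, 3, 27, 5, 1]

Final heap: [36, 28, 32, 3, 27, 5, 1]


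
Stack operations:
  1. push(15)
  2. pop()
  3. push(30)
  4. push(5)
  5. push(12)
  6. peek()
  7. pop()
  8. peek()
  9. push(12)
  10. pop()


push(15) -> [15]
pop()->15, []
push(30) -> [30]
push(5) -> [30, 5]
push(12) -> [30, 5, 12]
peek()->12
pop()->12, [30, 5]
peek()->5
push(12) -> [30, 5, 12]
pop()->12, [30, 5]

Final stack: [30, 5]


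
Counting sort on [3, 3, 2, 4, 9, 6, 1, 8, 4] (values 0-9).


Input: [3, 3, 2, 4, 9, 6, 1, 8, 4]
Counts: [0, 1, 1, 2, 2, 0, 1, 0, 1, 1]

Sorted: [1, 2, 3, 3, 4, 4, 6, 8, 9]


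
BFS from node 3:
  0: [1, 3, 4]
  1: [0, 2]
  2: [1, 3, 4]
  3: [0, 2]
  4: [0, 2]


Visit 3, enqueue [0, 2]
Visit 0, enqueue [1, 4]
Visit 2, enqueue []
Visit 1, enqueue []
Visit 4, enqueue []

BFS order: [3, 0, 2, 1, 4]


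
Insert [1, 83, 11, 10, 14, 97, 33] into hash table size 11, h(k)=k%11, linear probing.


Insert 1: h=1 -> slot 1
Insert 83: h=6 -> slot 6
Insert 11: h=0 -> slot 0
Insert 10: h=10 -> slot 10
Insert 14: h=3 -> slot 3
Insert 97: h=9 -> slot 9
Insert 33: h=0, 2 probes -> slot 2

Table: [11, 1, 33, 14, None, None, 83, None, None, 97, 10]


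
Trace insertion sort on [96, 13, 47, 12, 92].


Initial: [96, 13, 47, 12, 92]
Insert 13: [13, 96, 47, 12, 92]
Insert 47: [13, 47, 96, 12, 92]
Insert 12: [12, 13, 47, 96, 92]
Insert 92: [12, 13, 47, 92, 96]

Sorted: [12, 13, 47, 92, 96]


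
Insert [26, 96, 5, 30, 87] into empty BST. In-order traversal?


Insert 26: root
Insert 96: R from 26
Insert 5: L from 26
Insert 30: R from 26 -> L from 96
Insert 87: R from 26 -> L from 96 -> R from 30

In-order: [5, 26, 30, 87, 96]


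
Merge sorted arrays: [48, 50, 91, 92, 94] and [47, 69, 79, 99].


Take 47 from B
Take 48 from A
Take 50 from A
Take 69 from B
Take 79 from B
Take 91 from A
Take 92 from A
Take 94 from A

Merged: [47, 48, 50, 69, 79, 91, 92, 94, 99]


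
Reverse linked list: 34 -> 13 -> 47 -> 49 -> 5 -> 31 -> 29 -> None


Step 1: curr=34, set curr.next=prev(None) | reversed so far: 34
Step 2: curr=13, set curr.next=prev(34) | reversed so far: 13 -> 34
Step 3: curr=47, set curr.next=prev(13) | reversed so far: 47 -> 13 -> 34
Step 4: curr=49, set curr.next=prev(47) | reversed so far: 49 -> 47 -> 13 -> 34
Step 5: curr=5, set curr.next=prev(49) | reversed so far: 5 -> 49 -> 47 -> 13 -> 34
Step 6: curr=31, set curr.next=prev(5) | reversed so far: 31 -> 5 -> 49 -> 47 -> 13 -> 34
Step 7: curr=29, set curr.next=prev(31) | reversed so far: 29 -> 31 -> 5 -> 49 -> 47 -> 13 -> 34

29 -> 31 -> 5 -> 49 -> 47 -> 13 -> 34 -> None


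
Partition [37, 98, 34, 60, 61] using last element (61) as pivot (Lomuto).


Pivot: 61
  37 <= 61: advance i (no swap)
  34 <= 61: swap -> [37, 34, 98, 60, 61]
  60 <= 61: swap -> [37, 34, 60, 98, 61]
Place pivot at 3: [37, 34, 60, 61, 98]

Partitioned: [37, 34, 60, 61, 98]


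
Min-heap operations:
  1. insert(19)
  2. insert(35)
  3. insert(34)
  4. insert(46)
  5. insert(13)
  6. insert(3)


insert(19) -> [19]
insert(35) -> [19, 35]
insert(34) -> [19, 35, 34]
insert(46) -> [19, 35, 34, 46]
insert(13) -> [13, 19, 34, 46, 35]
insert(3) -> [3, 19, 13, 46, 35, 34]

Final heap: [3, 19, 13, 46, 35, 34]


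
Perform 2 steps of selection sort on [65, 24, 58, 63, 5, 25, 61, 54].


Initial: [65, 24, 58, 63, 5, 25, 61, 54]
Step 1: min=5 at 4
  Swap: [5, 24, 58, 63, 65, 25, 61, 54]
Step 2: min=24 at 1
  Swap: [5, 24, 58, 63, 65, 25, 61, 54]

After 2 steps: [5, 24, 58, 63, 65, 25, 61, 54]


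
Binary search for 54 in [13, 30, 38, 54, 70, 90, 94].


Step 1: lo=0, hi=6, mid=3, val=54

Found at index 3


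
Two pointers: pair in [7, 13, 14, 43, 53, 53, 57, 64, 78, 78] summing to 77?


lo=0(7)+hi=9(78)=85
lo=0(7)+hi=8(78)=85
lo=0(7)+hi=7(64)=71
lo=1(13)+hi=7(64)=77

Yes: 13+64=77


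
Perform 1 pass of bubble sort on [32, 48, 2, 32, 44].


Initial: [32, 48, 2, 32, 44]
Pass 1: [32, 2, 32, 44, 48] (3 swaps)

After 1 pass: [32, 2, 32, 44, 48]


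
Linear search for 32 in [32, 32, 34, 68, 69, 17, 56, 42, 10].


i=0: 32==32 found!

Found at 0, 1 comps


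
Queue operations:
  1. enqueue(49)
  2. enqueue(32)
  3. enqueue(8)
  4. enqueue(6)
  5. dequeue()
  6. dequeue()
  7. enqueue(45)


enqueue(49) -> [49]
enqueue(32) -> [49, 32]
enqueue(8) -> [49, 32, 8]
enqueue(6) -> [49, 32, 8, 6]
dequeue()->49, [32, 8, 6]
dequeue()->32, [8, 6]
enqueue(45) -> [8, 6, 45]

Final queue: [8, 6, 45]


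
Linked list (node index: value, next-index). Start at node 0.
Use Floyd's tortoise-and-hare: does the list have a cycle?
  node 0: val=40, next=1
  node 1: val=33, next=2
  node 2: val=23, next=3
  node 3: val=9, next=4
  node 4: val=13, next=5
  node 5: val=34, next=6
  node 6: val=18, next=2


Floyd's tortoise (slow, +1) and hare (fast, +2):
  init: slow=0, fast=0
  step 1: slow=1, fast=2
  step 2: slow=2, fast=4
  step 3: slow=3, fast=6
  step 4: slow=4, fast=3
  step 5: slow=5, fast=5
  slow == fast at node 5: cycle detected

Cycle: yes


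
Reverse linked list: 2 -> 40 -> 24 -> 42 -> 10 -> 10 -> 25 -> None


Step 1: curr=2, set curr.next=prev(None) | reversed so far: 2
Step 2: curr=40, set curr.next=prev(2) | reversed so far: 40 -> 2
Step 3: curr=24, set curr.next=prev(40) | reversed so far: 24 -> 40 -> 2
Step 4: curr=42, set curr.next=prev(24) | reversed so far: 42 -> 24 -> 40 -> 2
Step 5: curr=10, set curr.next=prev(42) | reversed so far: 10 -> 42 -> 24 -> 40 -> 2
Step 6: curr=10, set curr.next=prev(10) | reversed so far: 10 -> 10 -> 42 -> 24 -> 40 -> 2
Step 7: curr=25, set curr.next=prev(10) | reversed so far: 25 -> 10 -> 10 -> 42 -> 24 -> 40 -> 2

25 -> 10 -> 10 -> 42 -> 24 -> 40 -> 2 -> None


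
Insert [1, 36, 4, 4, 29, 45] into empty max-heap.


Insert 1: [1]
Insert 36: [36, 1]
Insert 4: [36, 1, 4]
Insert 4: [36, 4, 4, 1]
Insert 29: [36, 29, 4, 1, 4]
Insert 45: [45, 29, 36, 1, 4, 4]

Final heap: [45, 29, 36, 1, 4, 4]


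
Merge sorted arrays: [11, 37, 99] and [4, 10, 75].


Take 4 from B
Take 10 from B
Take 11 from A
Take 37 from A
Take 75 from B

Merged: [4, 10, 11, 37, 75, 99]


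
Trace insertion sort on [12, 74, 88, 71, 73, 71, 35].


Initial: [12, 74, 88, 71, 73, 71, 35]
Insert 74: [12, 74, 88, 71, 73, 71, 35]
Insert 88: [12, 74, 88, 71, 73, 71, 35]
Insert 71: [12, 71, 74, 88, 73, 71, 35]
Insert 73: [12, 71, 73, 74, 88, 71, 35]
Insert 71: [12, 71, 71, 73, 74, 88, 35]
Insert 35: [12, 35, 71, 71, 73, 74, 88]

Sorted: [12, 35, 71, 71, 73, 74, 88]


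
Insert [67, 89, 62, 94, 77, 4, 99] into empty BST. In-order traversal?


Insert 67: root
Insert 89: R from 67
Insert 62: L from 67
Insert 94: R from 67 -> R from 89
Insert 77: R from 67 -> L from 89
Insert 4: L from 67 -> L from 62
Insert 99: R from 67 -> R from 89 -> R from 94

In-order: [4, 62, 67, 77, 89, 94, 99]


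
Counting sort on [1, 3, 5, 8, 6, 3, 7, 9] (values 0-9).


Input: [1, 3, 5, 8, 6, 3, 7, 9]
Counts: [0, 1, 0, 2, 0, 1, 1, 1, 1, 1]

Sorted: [1, 3, 3, 5, 6, 7, 8, 9]


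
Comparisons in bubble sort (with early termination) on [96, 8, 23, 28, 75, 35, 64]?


Algorithm: bubble sort (with early termination)
Input: [96, 8, 23, 28, 75, 35, 64]
Sorted: [8, 23, 28, 35, 64, 75, 96]

15


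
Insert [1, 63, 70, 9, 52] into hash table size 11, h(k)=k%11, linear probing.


Insert 1: h=1 -> slot 1
Insert 63: h=8 -> slot 8
Insert 70: h=4 -> slot 4
Insert 9: h=9 -> slot 9
Insert 52: h=8, 2 probes -> slot 10

Table: [None, 1, None, None, 70, None, None, None, 63, 9, 52]


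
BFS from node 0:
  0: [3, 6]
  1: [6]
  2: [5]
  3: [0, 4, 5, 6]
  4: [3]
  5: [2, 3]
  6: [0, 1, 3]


Visit 0, enqueue [3, 6]
Visit 3, enqueue [4, 5]
Visit 6, enqueue [1]
Visit 4, enqueue []
Visit 5, enqueue [2]
Visit 1, enqueue []
Visit 2, enqueue []

BFS order: [0, 3, 6, 4, 5, 1, 2]


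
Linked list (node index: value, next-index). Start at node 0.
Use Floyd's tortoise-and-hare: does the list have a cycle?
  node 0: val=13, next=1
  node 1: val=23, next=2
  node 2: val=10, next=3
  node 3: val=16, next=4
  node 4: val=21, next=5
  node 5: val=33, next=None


Floyd's tortoise (slow, +1) and hare (fast, +2):
  init: slow=0, fast=0
  step 1: slow=1, fast=2
  step 2: slow=2, fast=4
  step 3: fast 4->5->None, no cycle

Cycle: no


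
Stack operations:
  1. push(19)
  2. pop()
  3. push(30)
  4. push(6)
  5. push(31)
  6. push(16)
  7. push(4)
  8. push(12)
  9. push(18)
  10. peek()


push(19) -> [19]
pop()->19, []
push(30) -> [30]
push(6) -> [30, 6]
push(31) -> [30, 6, 31]
push(16) -> [30, 6, 31, 16]
push(4) -> [30, 6, 31, 16, 4]
push(12) -> [30, 6, 31, 16, 4, 12]
push(18) -> [30, 6, 31, 16, 4, 12, 18]
peek()->18

Final stack: [30, 6, 31, 16, 4, 12, 18]


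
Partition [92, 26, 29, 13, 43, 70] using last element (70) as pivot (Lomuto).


Pivot: 70
  26 <= 70: swap -> [26, 92, 29, 13, 43, 70]
  29 <= 70: swap -> [26, 29, 92, 13, 43, 70]
  13 <= 70: swap -> [26, 29, 13, 92, 43, 70]
  43 <= 70: swap -> [26, 29, 13, 43, 92, 70]
Place pivot at 4: [26, 29, 13, 43, 70, 92]

Partitioned: [26, 29, 13, 43, 70, 92]


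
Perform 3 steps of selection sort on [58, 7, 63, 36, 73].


Initial: [58, 7, 63, 36, 73]
Step 1: min=7 at 1
  Swap: [7, 58, 63, 36, 73]
Step 2: min=36 at 3
  Swap: [7, 36, 63, 58, 73]
Step 3: min=58 at 3
  Swap: [7, 36, 58, 63, 73]

After 3 steps: [7, 36, 58, 63, 73]


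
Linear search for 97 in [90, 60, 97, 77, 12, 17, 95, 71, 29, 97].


i=0: 90!=97
i=1: 60!=97
i=2: 97==97 found!

Found at 2, 3 comps


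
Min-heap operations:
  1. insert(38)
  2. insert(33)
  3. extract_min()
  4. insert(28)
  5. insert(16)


insert(38) -> [38]
insert(33) -> [33, 38]
extract_min()->33, [38]
insert(28) -> [28, 38]
insert(16) -> [16, 38, 28]

Final heap: [16, 38, 28]


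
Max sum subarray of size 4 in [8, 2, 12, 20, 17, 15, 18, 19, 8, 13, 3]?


[0:4]: 42
[1:5]: 51
[2:6]: 64
[3:7]: 70
[4:8]: 69
[5:9]: 60
[6:10]: 58
[7:11]: 43

Max: 70 at [3:7]


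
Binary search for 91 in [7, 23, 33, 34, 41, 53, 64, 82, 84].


Step 1: lo=0, hi=8, mid=4, val=41
Step 2: lo=5, hi=8, mid=6, val=64
Step 3: lo=7, hi=8, mid=7, val=82
Step 4: lo=8, hi=8, mid=8, val=84

Not found


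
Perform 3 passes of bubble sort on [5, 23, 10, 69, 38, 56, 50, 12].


Initial: [5, 23, 10, 69, 38, 56, 50, 12]
Pass 1: [5, 10, 23, 38, 56, 50, 12, 69] (5 swaps)
Pass 2: [5, 10, 23, 38, 50, 12, 56, 69] (2 swaps)
Pass 3: [5, 10, 23, 38, 12, 50, 56, 69] (1 swaps)

After 3 passes: [5, 10, 23, 38, 12, 50, 56, 69]


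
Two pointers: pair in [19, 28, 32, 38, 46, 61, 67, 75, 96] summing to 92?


lo=0(19)+hi=8(96)=115
lo=0(19)+hi=7(75)=94
lo=0(19)+hi=6(67)=86
lo=1(28)+hi=6(67)=95
lo=1(28)+hi=5(61)=89
lo=2(32)+hi=5(61)=93
lo=2(32)+hi=4(46)=78
lo=3(38)+hi=4(46)=84

No pair found


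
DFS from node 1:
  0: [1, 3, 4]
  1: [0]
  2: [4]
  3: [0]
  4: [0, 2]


Visit 1, push [0]
Visit 0, push [4, 3]
Visit 3, push []
Visit 4, push [2]
Visit 2, push []

DFS order: [1, 0, 3, 4, 2]


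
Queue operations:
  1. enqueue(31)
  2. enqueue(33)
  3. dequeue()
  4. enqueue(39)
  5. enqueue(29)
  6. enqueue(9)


enqueue(31) -> [31]
enqueue(33) -> [31, 33]
dequeue()->31, [33]
enqueue(39) -> [33, 39]
enqueue(29) -> [33, 39, 29]
enqueue(9) -> [33, 39, 29, 9]

Final queue: [33, 39, 29, 9]


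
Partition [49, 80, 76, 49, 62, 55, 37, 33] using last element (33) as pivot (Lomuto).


Pivot: 33
Place pivot at 0: [33, 80, 76, 49, 62, 55, 37, 49]

Partitioned: [33, 80, 76, 49, 62, 55, 37, 49]


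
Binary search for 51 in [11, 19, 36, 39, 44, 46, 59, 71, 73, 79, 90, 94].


Step 1: lo=0, hi=11, mid=5, val=46
Step 2: lo=6, hi=11, mid=8, val=73
Step 3: lo=6, hi=7, mid=6, val=59

Not found


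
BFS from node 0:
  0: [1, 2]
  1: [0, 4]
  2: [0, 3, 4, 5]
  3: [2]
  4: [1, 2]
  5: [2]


Visit 0, enqueue [1, 2]
Visit 1, enqueue [4]
Visit 2, enqueue [3, 5]
Visit 4, enqueue []
Visit 3, enqueue []
Visit 5, enqueue []

BFS order: [0, 1, 2, 4, 3, 5]


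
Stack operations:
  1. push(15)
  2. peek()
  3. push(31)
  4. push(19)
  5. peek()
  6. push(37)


push(15) -> [15]
peek()->15
push(31) -> [15, 31]
push(19) -> [15, 31, 19]
peek()->19
push(37) -> [15, 31, 19, 37]

Final stack: [15, 31, 19, 37]


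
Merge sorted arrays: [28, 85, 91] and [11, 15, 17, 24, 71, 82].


Take 11 from B
Take 15 from B
Take 17 from B
Take 24 from B
Take 28 from A
Take 71 from B
Take 82 from B

Merged: [11, 15, 17, 24, 28, 71, 82, 85, 91]


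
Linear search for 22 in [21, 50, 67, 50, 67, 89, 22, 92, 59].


i=0: 21!=22
i=1: 50!=22
i=2: 67!=22
i=3: 50!=22
i=4: 67!=22
i=5: 89!=22
i=6: 22==22 found!

Found at 6, 7 comps


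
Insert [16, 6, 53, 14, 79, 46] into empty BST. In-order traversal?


Insert 16: root
Insert 6: L from 16
Insert 53: R from 16
Insert 14: L from 16 -> R from 6
Insert 79: R from 16 -> R from 53
Insert 46: R from 16 -> L from 53

In-order: [6, 14, 16, 46, 53, 79]


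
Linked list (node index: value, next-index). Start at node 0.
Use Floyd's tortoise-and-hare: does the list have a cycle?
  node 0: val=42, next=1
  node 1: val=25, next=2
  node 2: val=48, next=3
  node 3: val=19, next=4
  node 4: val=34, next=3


Floyd's tortoise (slow, +1) and hare (fast, +2):
  init: slow=0, fast=0
  step 1: slow=1, fast=2
  step 2: slow=2, fast=4
  step 3: slow=3, fast=4
  step 4: slow=4, fast=4
  slow == fast at node 4: cycle detected

Cycle: yes


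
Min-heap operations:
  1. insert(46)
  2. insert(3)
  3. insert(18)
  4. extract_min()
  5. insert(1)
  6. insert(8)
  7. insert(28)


insert(46) -> [46]
insert(3) -> [3, 46]
insert(18) -> [3, 46, 18]
extract_min()->3, [18, 46]
insert(1) -> [1, 46, 18]
insert(8) -> [1, 8, 18, 46]
insert(28) -> [1, 8, 18, 46, 28]

Final heap: [1, 8, 18, 46, 28]


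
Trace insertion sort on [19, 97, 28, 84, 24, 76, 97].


Initial: [19, 97, 28, 84, 24, 76, 97]
Insert 97: [19, 97, 28, 84, 24, 76, 97]
Insert 28: [19, 28, 97, 84, 24, 76, 97]
Insert 84: [19, 28, 84, 97, 24, 76, 97]
Insert 24: [19, 24, 28, 84, 97, 76, 97]
Insert 76: [19, 24, 28, 76, 84, 97, 97]
Insert 97: [19, 24, 28, 76, 84, 97, 97]

Sorted: [19, 24, 28, 76, 84, 97, 97]


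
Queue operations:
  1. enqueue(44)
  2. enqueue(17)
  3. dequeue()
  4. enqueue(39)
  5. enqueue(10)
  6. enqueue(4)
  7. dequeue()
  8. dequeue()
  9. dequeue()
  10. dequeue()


enqueue(44) -> [44]
enqueue(17) -> [44, 17]
dequeue()->44, [17]
enqueue(39) -> [17, 39]
enqueue(10) -> [17, 39, 10]
enqueue(4) -> [17, 39, 10, 4]
dequeue()->17, [39, 10, 4]
dequeue()->39, [10, 4]
dequeue()->10, [4]
dequeue()->4, []

Final queue: []


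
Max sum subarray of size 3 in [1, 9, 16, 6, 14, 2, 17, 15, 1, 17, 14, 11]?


[0:3]: 26
[1:4]: 31
[2:5]: 36
[3:6]: 22
[4:7]: 33
[5:8]: 34
[6:9]: 33
[7:10]: 33
[8:11]: 32
[9:12]: 42

Max: 42 at [9:12]


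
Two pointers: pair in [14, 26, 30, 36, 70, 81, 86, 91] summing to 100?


lo=0(14)+hi=7(91)=105
lo=0(14)+hi=6(86)=100

Yes: 14+86=100


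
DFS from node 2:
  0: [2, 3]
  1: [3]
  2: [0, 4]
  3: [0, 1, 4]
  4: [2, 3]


Visit 2, push [4, 0]
Visit 0, push [3]
Visit 3, push [4, 1]
Visit 1, push []
Visit 4, push []

DFS order: [2, 0, 3, 1, 4]


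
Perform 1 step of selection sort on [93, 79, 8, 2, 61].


Initial: [93, 79, 8, 2, 61]
Step 1: min=2 at 3
  Swap: [2, 79, 8, 93, 61]

After 1 step: [2, 79, 8, 93, 61]


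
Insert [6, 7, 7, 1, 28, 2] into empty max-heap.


Insert 6: [6]
Insert 7: [7, 6]
Insert 7: [7, 6, 7]
Insert 1: [7, 6, 7, 1]
Insert 28: [28, 7, 7, 1, 6]
Insert 2: [28, 7, 7, 1, 6, 2]

Final heap: [28, 7, 7, 1, 6, 2]


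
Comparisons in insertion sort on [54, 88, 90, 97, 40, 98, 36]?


Algorithm: insertion sort
Input: [54, 88, 90, 97, 40, 98, 36]
Sorted: [36, 40, 54, 88, 90, 97, 98]

14


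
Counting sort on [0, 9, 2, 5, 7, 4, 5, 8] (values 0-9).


Input: [0, 9, 2, 5, 7, 4, 5, 8]
Counts: [1, 0, 1, 0, 1, 2, 0, 1, 1, 1]

Sorted: [0, 2, 4, 5, 5, 7, 8, 9]


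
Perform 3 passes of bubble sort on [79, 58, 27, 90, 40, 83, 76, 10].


Initial: [79, 58, 27, 90, 40, 83, 76, 10]
Pass 1: [58, 27, 79, 40, 83, 76, 10, 90] (6 swaps)
Pass 2: [27, 58, 40, 79, 76, 10, 83, 90] (4 swaps)
Pass 3: [27, 40, 58, 76, 10, 79, 83, 90] (3 swaps)

After 3 passes: [27, 40, 58, 76, 10, 79, 83, 90]


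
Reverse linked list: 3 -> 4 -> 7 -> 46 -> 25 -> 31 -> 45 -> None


Step 1: curr=3, set curr.next=prev(None) | reversed so far: 3
Step 2: curr=4, set curr.next=prev(3) | reversed so far: 4 -> 3
Step 3: curr=7, set curr.next=prev(4) | reversed so far: 7 -> 4 -> 3
Step 4: curr=46, set curr.next=prev(7) | reversed so far: 46 -> 7 -> 4 -> 3
Step 5: curr=25, set curr.next=prev(46) | reversed so far: 25 -> 46 -> 7 -> 4 -> 3
Step 6: curr=31, set curr.next=prev(25) | reversed so far: 31 -> 25 -> 46 -> 7 -> 4 -> 3
Step 7: curr=45, set curr.next=prev(31) | reversed so far: 45 -> 31 -> 25 -> 46 -> 7 -> 4 -> 3

45 -> 31 -> 25 -> 46 -> 7 -> 4 -> 3 -> None


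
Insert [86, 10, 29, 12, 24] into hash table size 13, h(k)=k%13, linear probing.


Insert 86: h=8 -> slot 8
Insert 10: h=10 -> slot 10
Insert 29: h=3 -> slot 3
Insert 12: h=12 -> slot 12
Insert 24: h=11 -> slot 11

Table: [None, None, None, 29, None, None, None, None, 86, None, 10, 24, 12]


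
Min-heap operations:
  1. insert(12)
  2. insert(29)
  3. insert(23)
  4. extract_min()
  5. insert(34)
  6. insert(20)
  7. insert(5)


insert(12) -> [12]
insert(29) -> [12, 29]
insert(23) -> [12, 29, 23]
extract_min()->12, [23, 29]
insert(34) -> [23, 29, 34]
insert(20) -> [20, 23, 34, 29]
insert(5) -> [5, 20, 34, 29, 23]

Final heap: [5, 20, 34, 29, 23]
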